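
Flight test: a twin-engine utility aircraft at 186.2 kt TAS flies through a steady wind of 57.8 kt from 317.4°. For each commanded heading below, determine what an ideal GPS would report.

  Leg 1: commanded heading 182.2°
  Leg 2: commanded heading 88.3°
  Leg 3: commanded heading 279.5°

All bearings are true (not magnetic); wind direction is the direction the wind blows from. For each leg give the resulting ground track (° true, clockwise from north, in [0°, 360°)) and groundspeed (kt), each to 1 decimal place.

Leg 1: track=172.0°, groundspeed=230.8 kt
Leg 2: track=99.3°, groundspeed=228.3 kt
Leg 3: track=265.3°, groundspeed=145.0 kt

Leg 1: heading 182.2°; drift -10.2° → track 172.0°, groundspeed 230.8 kt
Leg 2: heading 88.3°; drift +11.0° → track 99.3°, groundspeed 228.3 kt
Leg 3: heading 279.5°; drift -14.2° → track 265.3°, groundspeed 145.0 kt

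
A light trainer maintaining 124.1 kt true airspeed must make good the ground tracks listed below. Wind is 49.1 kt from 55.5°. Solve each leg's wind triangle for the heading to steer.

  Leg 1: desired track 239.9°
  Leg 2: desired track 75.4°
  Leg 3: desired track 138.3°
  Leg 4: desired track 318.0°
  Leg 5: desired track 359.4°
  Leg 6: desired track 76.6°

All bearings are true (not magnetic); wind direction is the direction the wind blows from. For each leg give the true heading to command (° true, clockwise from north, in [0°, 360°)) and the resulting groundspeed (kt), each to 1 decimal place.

Leg 1: heading=241.6°, groundspeed=173.0 kt
Leg 2: heading=67.7°, groundspeed=76.8 kt
Leg 3: heading=115.2°, groundspeed=108.0 kt
Leg 4: heading=341.1°, groundspeed=120.6 kt
Leg 5: heading=18.6°, groundspeed=89.8 kt
Leg 6: heading=68.4°, groundspeed=77.0 kt

Leg 1: desired track 239.9°; wind correction +1.7° → command heading 241.6°, groundspeed 173.0 kt
Leg 2: desired track 75.4°; wind correction -7.7° → command heading 67.7°, groundspeed 76.8 kt
Leg 3: desired track 138.3°; wind correction -23.1° → command heading 115.2°, groundspeed 108.0 kt
Leg 4: desired track 318.0°; wind correction +23.1° → command heading 341.1°, groundspeed 120.6 kt
Leg 5: desired track 359.4°; wind correction +19.2° → command heading 18.6°, groundspeed 89.8 kt
Leg 6: desired track 76.6°; wind correction -8.2° → command heading 68.4°, groundspeed 77.0 kt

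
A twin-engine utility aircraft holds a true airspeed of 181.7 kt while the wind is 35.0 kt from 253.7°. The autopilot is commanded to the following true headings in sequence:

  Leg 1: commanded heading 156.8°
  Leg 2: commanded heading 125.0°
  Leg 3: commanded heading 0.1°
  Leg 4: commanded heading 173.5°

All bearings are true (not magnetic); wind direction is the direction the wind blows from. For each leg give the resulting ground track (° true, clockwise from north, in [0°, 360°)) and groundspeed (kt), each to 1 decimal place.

Leg 1: track=146.2°, groundspeed=189.1 kt
Leg 2: track=117.4°, groundspeed=205.4 kt
Leg 3: track=10.0°, groundspeed=194.5 kt
Leg 4: track=162.4°, groundspeed=179.1 kt

Leg 1: heading 156.8°; drift -10.6° → track 146.2°, groundspeed 189.1 kt
Leg 2: heading 125.0°; drift -7.6° → track 117.4°, groundspeed 205.4 kt
Leg 3: heading 0.1°; drift +9.9° → track 10.0°, groundspeed 194.5 kt
Leg 4: heading 173.5°; drift -11.1° → track 162.4°, groundspeed 179.1 kt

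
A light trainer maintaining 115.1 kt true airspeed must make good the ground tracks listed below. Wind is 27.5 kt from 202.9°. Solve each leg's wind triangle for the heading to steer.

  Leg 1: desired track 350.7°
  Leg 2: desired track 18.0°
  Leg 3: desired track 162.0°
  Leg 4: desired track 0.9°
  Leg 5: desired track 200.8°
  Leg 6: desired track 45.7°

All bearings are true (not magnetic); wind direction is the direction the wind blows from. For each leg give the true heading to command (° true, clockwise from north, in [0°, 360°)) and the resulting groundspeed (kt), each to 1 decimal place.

Leg 1: desired track 350.7°; wind correction -7.3° → command heading 343.4°, groundspeed 137.4 kt
Leg 2: desired track 18.0°; wind correction -1.2° → command heading 16.8°, groundspeed 142.5 kt
Leg 3: desired track 162.0°; wind correction +9.0° → command heading 171.0°, groundspeed 92.9 kt
Leg 4: desired track 0.9°; wind correction -5.1° → command heading 355.8°, groundspeed 140.1 kt
Leg 5: desired track 200.8°; wind correction +0.5° → command heading 201.3°, groundspeed 87.6 kt
Leg 6: desired track 45.7°; wind correction +5.3° → command heading 51.0°, groundspeed 140.0 kt

Leg 1: heading=343.4°, groundspeed=137.4 kt
Leg 2: heading=16.8°, groundspeed=142.5 kt
Leg 3: heading=171.0°, groundspeed=92.9 kt
Leg 4: heading=355.8°, groundspeed=140.1 kt
Leg 5: heading=201.3°, groundspeed=87.6 kt
Leg 6: heading=51.0°, groundspeed=140.0 kt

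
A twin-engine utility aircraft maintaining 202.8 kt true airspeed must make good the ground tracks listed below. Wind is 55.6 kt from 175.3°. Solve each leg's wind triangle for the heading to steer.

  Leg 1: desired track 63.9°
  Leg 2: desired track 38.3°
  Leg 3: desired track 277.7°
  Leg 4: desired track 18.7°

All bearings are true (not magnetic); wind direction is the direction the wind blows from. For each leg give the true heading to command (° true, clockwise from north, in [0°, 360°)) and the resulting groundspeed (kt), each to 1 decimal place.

Leg 1: heading=78.7°, groundspeed=216.4 kt
Leg 2: heading=49.1°, groundspeed=239.9 kt
Leg 3: heading=262.2°, groundspeed=207.3 kt
Leg 4: heading=25.0°, groundspeed=252.6 kt

Leg 1: desired track 63.9°; wind correction +14.8° → command heading 78.7°, groundspeed 216.4 kt
Leg 2: desired track 38.3°; wind correction +10.8° → command heading 49.1°, groundspeed 239.9 kt
Leg 3: desired track 277.7°; wind correction -15.5° → command heading 262.2°, groundspeed 207.3 kt
Leg 4: desired track 18.7°; wind correction +6.3° → command heading 25.0°, groundspeed 252.6 kt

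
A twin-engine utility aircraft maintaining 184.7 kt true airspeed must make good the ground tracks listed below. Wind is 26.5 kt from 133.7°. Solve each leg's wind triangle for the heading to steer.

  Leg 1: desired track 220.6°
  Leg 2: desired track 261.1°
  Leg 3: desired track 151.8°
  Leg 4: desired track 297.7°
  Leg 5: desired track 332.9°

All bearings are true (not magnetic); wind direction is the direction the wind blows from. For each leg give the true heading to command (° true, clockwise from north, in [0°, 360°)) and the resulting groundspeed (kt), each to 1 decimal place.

Leg 1: heading=212.4°, groundspeed=181.4 kt
Leg 2: heading=254.6°, groundspeed=199.6 kt
Leg 3: heading=149.2°, groundspeed=159.3 kt
Leg 4: heading=295.4°, groundspeed=210.0 kt
Leg 5: heading=335.6°, groundspeed=209.5 kt

Leg 1: desired track 220.6°; wind correction -8.2° → command heading 212.4°, groundspeed 181.4 kt
Leg 2: desired track 261.1°; wind correction -6.5° → command heading 254.6°, groundspeed 199.6 kt
Leg 3: desired track 151.8°; wind correction -2.6° → command heading 149.2°, groundspeed 159.3 kt
Leg 4: desired track 297.7°; wind correction -2.3° → command heading 295.4°, groundspeed 210.0 kt
Leg 5: desired track 332.9°; wind correction +2.7° → command heading 335.6°, groundspeed 209.5 kt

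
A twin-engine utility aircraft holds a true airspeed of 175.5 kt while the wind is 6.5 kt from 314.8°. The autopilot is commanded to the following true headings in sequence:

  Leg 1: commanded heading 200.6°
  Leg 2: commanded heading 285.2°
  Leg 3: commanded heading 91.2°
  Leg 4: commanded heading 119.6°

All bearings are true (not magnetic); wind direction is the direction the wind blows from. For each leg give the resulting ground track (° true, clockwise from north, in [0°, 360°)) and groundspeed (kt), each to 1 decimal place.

Leg 1: heading 200.6°; drift -1.9° → track 198.7°, groundspeed 178.3 kt
Leg 2: heading 285.2°; drift -1.1° → track 284.1°, groundspeed 169.9 kt
Leg 3: heading 91.2°; drift +1.4° → track 92.6°, groundspeed 180.3 kt
Leg 4: heading 119.6°; drift +0.5° → track 120.1°, groundspeed 181.8 kt

Leg 1: track=198.7°, groundspeed=178.3 kt
Leg 2: track=284.1°, groundspeed=169.9 kt
Leg 3: track=92.6°, groundspeed=180.3 kt
Leg 4: track=120.1°, groundspeed=181.8 kt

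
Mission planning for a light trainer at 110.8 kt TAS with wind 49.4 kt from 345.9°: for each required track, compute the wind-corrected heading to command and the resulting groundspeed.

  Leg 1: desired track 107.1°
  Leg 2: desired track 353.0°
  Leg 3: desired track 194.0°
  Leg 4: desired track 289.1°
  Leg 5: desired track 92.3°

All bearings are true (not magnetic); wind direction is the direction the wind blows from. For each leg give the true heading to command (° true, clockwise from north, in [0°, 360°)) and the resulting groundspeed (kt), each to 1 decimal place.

Leg 1: heading=84.7°, groundspeed=128.0 kt
Leg 2: heading=349.8°, groundspeed=61.6 kt
Leg 3: heading=206.1°, groundspeed=151.9 kt
Leg 4: heading=311.0°, groundspeed=75.8 kt
Leg 5: heading=67.0°, groundspeed=114.1 kt

Leg 1: desired track 107.1°; wind correction -22.4° → command heading 84.7°, groundspeed 128.0 kt
Leg 2: desired track 353.0°; wind correction -3.2° → command heading 349.8°, groundspeed 61.6 kt
Leg 3: desired track 194.0°; wind correction +12.1° → command heading 206.1°, groundspeed 151.9 kt
Leg 4: desired track 289.1°; wind correction +21.9° → command heading 311.0°, groundspeed 75.8 kt
Leg 5: desired track 92.3°; wind correction -25.3° → command heading 67.0°, groundspeed 114.1 kt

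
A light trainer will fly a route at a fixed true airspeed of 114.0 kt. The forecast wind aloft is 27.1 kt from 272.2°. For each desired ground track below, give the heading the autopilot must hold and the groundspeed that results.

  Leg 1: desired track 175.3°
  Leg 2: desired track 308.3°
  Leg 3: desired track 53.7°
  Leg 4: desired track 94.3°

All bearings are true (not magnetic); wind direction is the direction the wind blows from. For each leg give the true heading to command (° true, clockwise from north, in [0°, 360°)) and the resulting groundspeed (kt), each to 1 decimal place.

Leg 1: desired track 175.3°; wind correction +13.7° → command heading 189.0°, groundspeed 114.0 kt
Leg 2: desired track 308.3°; wind correction -8.1° → command heading 300.2°, groundspeed 91.0 kt
Leg 3: desired track 53.7°; wind correction -8.5° → command heading 45.2°, groundspeed 134.0 kt
Leg 4: desired track 94.3°; wind correction +0.5° → command heading 94.8°, groundspeed 141.1 kt

Leg 1: heading=189.0°, groundspeed=114.0 kt
Leg 2: heading=300.2°, groundspeed=91.0 kt
Leg 3: heading=45.2°, groundspeed=134.0 kt
Leg 4: heading=94.8°, groundspeed=141.1 kt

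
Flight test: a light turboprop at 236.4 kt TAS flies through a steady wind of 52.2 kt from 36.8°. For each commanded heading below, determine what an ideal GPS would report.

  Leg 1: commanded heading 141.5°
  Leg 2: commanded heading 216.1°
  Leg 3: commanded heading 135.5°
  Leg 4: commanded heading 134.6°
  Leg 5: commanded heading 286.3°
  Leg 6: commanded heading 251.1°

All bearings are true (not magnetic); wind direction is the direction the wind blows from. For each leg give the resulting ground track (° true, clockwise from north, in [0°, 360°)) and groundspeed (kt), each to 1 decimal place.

Leg 1: track=152.9°, groundspeed=254.7 kt
Leg 2: track=216.2°, groundspeed=288.6 kt
Leg 3: track=147.4°, groundspeed=249.7 kt
Leg 4: track=146.6°, groundspeed=248.9 kt
Leg 5: track=275.4°, groundspeed=259.3 kt
Leg 6: track=245.1°, groundspeed=281.1 kt

Leg 1: heading 141.5°; drift +11.4° → track 152.9°, groundspeed 254.7 kt
Leg 2: heading 216.1°; drift +0.1° → track 216.2°, groundspeed 288.6 kt
Leg 3: heading 135.5°; drift +11.9° → track 147.4°, groundspeed 249.7 kt
Leg 4: heading 134.6°; drift +12.0° → track 146.6°, groundspeed 248.9 kt
Leg 5: heading 286.3°; drift -10.9° → track 275.4°, groundspeed 259.3 kt
Leg 6: heading 251.1°; drift -6.0° → track 245.1°, groundspeed 281.1 kt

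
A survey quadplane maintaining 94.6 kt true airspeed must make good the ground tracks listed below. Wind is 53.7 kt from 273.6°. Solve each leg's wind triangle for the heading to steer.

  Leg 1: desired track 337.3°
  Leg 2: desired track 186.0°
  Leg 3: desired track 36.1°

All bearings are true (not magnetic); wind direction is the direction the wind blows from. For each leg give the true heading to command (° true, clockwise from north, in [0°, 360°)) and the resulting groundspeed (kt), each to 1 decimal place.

Leg 1: heading=306.7°, groundspeed=57.6 kt
Leg 2: heading=220.6°, groundspeed=75.7 kt
Leg 3: heading=7.5°, groundspeed=111.9 kt

Leg 1: desired track 337.3°; wind correction -30.6° → command heading 306.7°, groundspeed 57.6 kt
Leg 2: desired track 186.0°; wind correction +34.6° → command heading 220.6°, groundspeed 75.7 kt
Leg 3: desired track 36.1°; wind correction -28.6° → command heading 7.5°, groundspeed 111.9 kt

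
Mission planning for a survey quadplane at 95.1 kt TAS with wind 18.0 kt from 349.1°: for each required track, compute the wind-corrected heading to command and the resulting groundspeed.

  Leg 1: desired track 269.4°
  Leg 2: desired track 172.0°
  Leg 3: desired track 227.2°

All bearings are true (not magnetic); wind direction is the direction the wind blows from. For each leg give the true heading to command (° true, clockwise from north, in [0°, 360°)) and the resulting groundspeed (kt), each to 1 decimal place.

Leg 1: desired track 269.4°; wind correction +10.7° → command heading 280.1°, groundspeed 90.2 kt
Leg 2: desired track 172.0°; wind correction +0.5° → command heading 172.5°, groundspeed 113.1 kt
Leg 3: desired track 227.2°; wind correction +9.2° → command heading 236.4°, groundspeed 103.4 kt

Leg 1: heading=280.1°, groundspeed=90.2 kt
Leg 2: heading=172.5°, groundspeed=113.1 kt
Leg 3: heading=236.4°, groundspeed=103.4 kt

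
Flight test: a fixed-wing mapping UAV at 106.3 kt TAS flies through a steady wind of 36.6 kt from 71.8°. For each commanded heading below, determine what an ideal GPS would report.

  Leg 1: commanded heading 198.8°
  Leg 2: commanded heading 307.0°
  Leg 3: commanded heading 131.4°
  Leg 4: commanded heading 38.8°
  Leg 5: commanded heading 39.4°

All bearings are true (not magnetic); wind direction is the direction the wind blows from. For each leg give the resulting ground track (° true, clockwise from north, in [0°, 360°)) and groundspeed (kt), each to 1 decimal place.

Leg 1: track=211.6°, groundspeed=131.6 kt
Leg 2: track=293.7°, groundspeed=130.7 kt
Leg 3: track=151.2°, groundspeed=93.3 kt
Leg 4: track=24.0°, groundspeed=78.2 kt
Leg 5: track=24.8°, groundspeed=77.9 kt

Leg 1: heading 198.8°; drift +12.8° → track 211.6°, groundspeed 131.6 kt
Leg 2: heading 307.0°; drift -13.3° → track 293.7°, groundspeed 130.7 kt
Leg 3: heading 131.4°; drift +19.8° → track 151.2°, groundspeed 93.3 kt
Leg 4: heading 38.8°; drift -14.8° → track 24.0°, groundspeed 78.2 kt
Leg 5: heading 39.4°; drift -14.6° → track 24.8°, groundspeed 77.9 kt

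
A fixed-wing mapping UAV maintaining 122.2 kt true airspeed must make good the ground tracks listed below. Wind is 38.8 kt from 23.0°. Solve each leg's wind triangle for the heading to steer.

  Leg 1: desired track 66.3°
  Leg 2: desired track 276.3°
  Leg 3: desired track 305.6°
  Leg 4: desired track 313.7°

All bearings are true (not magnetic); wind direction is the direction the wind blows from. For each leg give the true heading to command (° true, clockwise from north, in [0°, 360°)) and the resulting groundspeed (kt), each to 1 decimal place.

Leg 1: desired track 66.3°; wind correction -12.6° → command heading 53.7°, groundspeed 91.0 kt
Leg 2: desired track 276.3°; wind correction +17.7° → command heading 294.0°, groundspeed 127.6 kt
Leg 3: desired track 305.6°; wind correction +18.1° → command heading 323.7°, groundspeed 107.7 kt
Leg 4: desired track 313.7°; wind correction +17.3° → command heading 331.0°, groundspeed 103.0 kt

Leg 1: heading=53.7°, groundspeed=91.0 kt
Leg 2: heading=294.0°, groundspeed=127.6 kt
Leg 3: heading=323.7°, groundspeed=107.7 kt
Leg 4: heading=331.0°, groundspeed=103.0 kt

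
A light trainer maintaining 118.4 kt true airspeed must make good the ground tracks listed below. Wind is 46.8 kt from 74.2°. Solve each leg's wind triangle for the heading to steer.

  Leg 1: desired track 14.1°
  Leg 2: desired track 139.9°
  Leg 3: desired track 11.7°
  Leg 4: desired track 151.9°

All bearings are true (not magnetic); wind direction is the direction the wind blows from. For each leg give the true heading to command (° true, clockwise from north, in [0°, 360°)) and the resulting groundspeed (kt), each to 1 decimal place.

Leg 1: heading=34.1°, groundspeed=87.9 kt
Leg 2: heading=118.8°, groundspeed=91.2 kt
Leg 3: heading=32.2°, groundspeed=89.3 kt
Leg 4: heading=129.2°, groundspeed=99.2 kt

Leg 1: desired track 14.1°; wind correction +20.0° → command heading 34.1°, groundspeed 87.9 kt
Leg 2: desired track 139.9°; wind correction -21.1° → command heading 118.8°, groundspeed 91.2 kt
Leg 3: desired track 11.7°; wind correction +20.5° → command heading 32.2°, groundspeed 89.3 kt
Leg 4: desired track 151.9°; wind correction -22.7° → command heading 129.2°, groundspeed 99.2 kt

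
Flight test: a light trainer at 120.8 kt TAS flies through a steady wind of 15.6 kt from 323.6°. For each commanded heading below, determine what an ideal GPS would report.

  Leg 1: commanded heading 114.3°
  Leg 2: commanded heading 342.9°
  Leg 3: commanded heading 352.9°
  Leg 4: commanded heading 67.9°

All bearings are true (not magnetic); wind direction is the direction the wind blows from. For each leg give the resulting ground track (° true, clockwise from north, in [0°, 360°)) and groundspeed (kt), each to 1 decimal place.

Leg 1: heading 114.3°; drift +3.3° → track 117.6°, groundspeed 134.6 kt
Leg 2: heading 342.9°; drift +2.8° → track 345.7°, groundspeed 106.2 kt
Leg 3: heading 352.9°; drift +4.1° → track 357.0°, groundspeed 107.5 kt
Leg 4: heading 67.9°; drift +6.9° → track 74.8°, groundspeed 125.6 kt

Leg 1: track=117.6°, groundspeed=134.6 kt
Leg 2: track=345.7°, groundspeed=106.2 kt
Leg 3: track=357.0°, groundspeed=107.5 kt
Leg 4: track=74.8°, groundspeed=125.6 kt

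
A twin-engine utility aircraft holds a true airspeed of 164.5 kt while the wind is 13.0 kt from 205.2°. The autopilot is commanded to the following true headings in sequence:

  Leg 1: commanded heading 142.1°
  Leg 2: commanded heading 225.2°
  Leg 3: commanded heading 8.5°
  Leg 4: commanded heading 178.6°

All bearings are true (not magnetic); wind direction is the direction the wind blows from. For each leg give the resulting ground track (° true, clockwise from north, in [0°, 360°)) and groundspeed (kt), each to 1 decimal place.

Leg 1: track=137.9°, groundspeed=159.0 kt
Leg 2: track=226.9°, groundspeed=152.3 kt
Leg 3: track=9.7°, groundspeed=177.0 kt
Leg 4: track=176.4°, groundspeed=153.0 kt

Leg 1: heading 142.1°; drift -4.2° → track 137.9°, groundspeed 159.0 kt
Leg 2: heading 225.2°; drift +1.7° → track 226.9°, groundspeed 152.3 kt
Leg 3: heading 8.5°; drift +1.2° → track 9.7°, groundspeed 177.0 kt
Leg 4: heading 178.6°; drift -2.2° → track 176.4°, groundspeed 153.0 kt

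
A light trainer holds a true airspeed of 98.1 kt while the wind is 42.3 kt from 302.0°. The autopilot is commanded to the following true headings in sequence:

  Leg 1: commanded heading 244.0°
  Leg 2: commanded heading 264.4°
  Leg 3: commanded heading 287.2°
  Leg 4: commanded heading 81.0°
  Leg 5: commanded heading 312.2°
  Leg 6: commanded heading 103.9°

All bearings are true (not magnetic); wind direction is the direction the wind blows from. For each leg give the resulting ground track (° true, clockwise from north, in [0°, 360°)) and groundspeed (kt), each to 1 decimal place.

Leg 1: track=218.6°, groundspeed=83.8 kt
Leg 2: track=242.6°, groundspeed=69.6 kt
Leg 3: track=276.5°, groundspeed=58.2 kt
Leg 4: track=93.0°, groundspeed=133.0 kt
Leg 5: track=319.8°, groundspeed=57.0 kt
Leg 6: track=109.3°, groundspeed=138.9 kt

Leg 1: heading 244.0°; drift -25.4° → track 218.6°, groundspeed 83.8 kt
Leg 2: heading 264.4°; drift -21.8° → track 242.6°, groundspeed 69.6 kt
Leg 3: heading 287.2°; drift -10.7° → track 276.5°, groundspeed 58.2 kt
Leg 4: heading 81.0°; drift +12.0° → track 93.0°, groundspeed 133.0 kt
Leg 5: heading 312.2°; drift +7.6° → track 319.8°, groundspeed 57.0 kt
Leg 6: heading 103.9°; drift +5.4° → track 109.3°, groundspeed 138.9 kt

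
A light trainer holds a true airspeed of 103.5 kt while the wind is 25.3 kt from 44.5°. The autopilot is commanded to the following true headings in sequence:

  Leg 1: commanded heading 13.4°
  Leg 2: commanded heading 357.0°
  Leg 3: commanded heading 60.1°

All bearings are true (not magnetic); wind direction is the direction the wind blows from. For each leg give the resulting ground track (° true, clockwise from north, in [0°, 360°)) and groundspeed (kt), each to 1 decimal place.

Leg 1: track=4.3°, groundspeed=82.9 kt
Leg 2: track=344.8°, groundspeed=88.4 kt
Leg 3: track=65.0°, groundspeed=79.4 kt

Leg 1: heading 13.4°; drift -9.1° → track 4.3°, groundspeed 82.9 kt
Leg 2: heading 357.0°; drift -12.2° → track 344.8°, groundspeed 88.4 kt
Leg 3: heading 60.1°; drift +4.9° → track 65.0°, groundspeed 79.4 kt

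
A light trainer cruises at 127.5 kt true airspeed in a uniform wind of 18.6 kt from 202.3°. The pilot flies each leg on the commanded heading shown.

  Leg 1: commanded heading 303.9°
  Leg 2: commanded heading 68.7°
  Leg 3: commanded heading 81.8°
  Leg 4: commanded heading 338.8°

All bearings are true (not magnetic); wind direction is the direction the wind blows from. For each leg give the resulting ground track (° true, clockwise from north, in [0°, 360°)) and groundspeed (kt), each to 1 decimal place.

Leg 1: track=311.8°, groundspeed=132.5 kt
Leg 2: track=63.2°, groundspeed=141.0 kt
Leg 3: track=75.1°, groundspeed=137.9 kt
Leg 4: track=344.0°, groundspeed=141.6 kt

Leg 1: heading 303.9°; drift +7.9° → track 311.8°, groundspeed 132.5 kt
Leg 2: heading 68.7°; drift -5.5° → track 63.2°, groundspeed 141.0 kt
Leg 3: heading 81.8°; drift -6.7° → track 75.1°, groundspeed 137.9 kt
Leg 4: heading 338.8°; drift +5.2° → track 344.0°, groundspeed 141.6 kt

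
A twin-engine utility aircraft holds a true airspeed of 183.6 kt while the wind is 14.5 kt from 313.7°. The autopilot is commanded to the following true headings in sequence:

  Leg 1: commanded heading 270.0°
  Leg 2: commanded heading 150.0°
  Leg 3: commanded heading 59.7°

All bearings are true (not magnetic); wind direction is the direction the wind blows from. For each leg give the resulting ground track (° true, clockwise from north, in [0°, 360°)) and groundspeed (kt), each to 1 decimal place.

Leg 1: heading 270.0°; drift -3.3° → track 266.7°, groundspeed 173.4 kt
Leg 2: heading 150.0°; drift -1.2° → track 148.8°, groundspeed 197.6 kt
Leg 3: heading 59.7°; drift +4.2° → track 63.9°, groundspeed 188.1 kt

Leg 1: track=266.7°, groundspeed=173.4 kt
Leg 2: track=148.8°, groundspeed=197.6 kt
Leg 3: track=63.9°, groundspeed=188.1 kt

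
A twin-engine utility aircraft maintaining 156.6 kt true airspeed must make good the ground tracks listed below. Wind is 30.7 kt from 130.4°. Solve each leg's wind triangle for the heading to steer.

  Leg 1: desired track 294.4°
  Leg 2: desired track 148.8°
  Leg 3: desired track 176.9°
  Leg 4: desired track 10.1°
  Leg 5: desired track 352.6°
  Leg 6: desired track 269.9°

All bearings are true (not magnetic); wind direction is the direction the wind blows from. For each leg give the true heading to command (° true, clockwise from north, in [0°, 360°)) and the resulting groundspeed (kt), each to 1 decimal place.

Leg 1: desired track 294.4°; wind correction -3.1° → command heading 291.3°, groundspeed 185.9 kt
Leg 2: desired track 148.8°; wind correction -3.5° → command heading 145.3°, groundspeed 127.2 kt
Leg 3: desired track 176.9°; wind correction -8.2° → command heading 168.7°, groundspeed 133.9 kt
Leg 4: desired track 10.1°; wind correction +9.7° → command heading 19.8°, groundspeed 169.8 kt
Leg 5: desired track 352.6°; wind correction +7.6° → command heading 0.2°, groundspeed 178.0 kt
Leg 6: desired track 269.9°; wind correction -7.3° → command heading 262.6°, groundspeed 178.7 kt

Leg 1: heading=291.3°, groundspeed=185.9 kt
Leg 2: heading=145.3°, groundspeed=127.2 kt
Leg 3: heading=168.7°, groundspeed=133.9 kt
Leg 4: heading=19.8°, groundspeed=169.8 kt
Leg 5: heading=0.2°, groundspeed=178.0 kt
Leg 6: heading=262.6°, groundspeed=178.7 kt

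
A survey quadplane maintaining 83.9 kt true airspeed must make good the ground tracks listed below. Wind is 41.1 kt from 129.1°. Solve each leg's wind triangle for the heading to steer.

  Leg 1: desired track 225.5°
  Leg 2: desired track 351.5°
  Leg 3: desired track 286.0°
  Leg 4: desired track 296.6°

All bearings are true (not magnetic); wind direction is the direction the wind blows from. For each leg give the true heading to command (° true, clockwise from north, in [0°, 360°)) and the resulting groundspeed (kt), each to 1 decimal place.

Leg 1: desired track 225.5°; wind correction -29.1° → command heading 196.4°, groundspeed 77.9 kt
Leg 2: desired track 351.5°; wind correction +19.3° → command heading 10.8°, groundspeed 109.5 kt
Leg 3: desired track 286.0°; wind correction -11.1° → command heading 274.9°, groundspeed 120.1 kt
Leg 4: desired track 296.6°; wind correction -6.1° → command heading 290.5°, groundspeed 123.6 kt

Leg 1: heading=196.4°, groundspeed=77.9 kt
Leg 2: heading=10.8°, groundspeed=109.5 kt
Leg 3: heading=274.9°, groundspeed=120.1 kt
Leg 4: heading=290.5°, groundspeed=123.6 kt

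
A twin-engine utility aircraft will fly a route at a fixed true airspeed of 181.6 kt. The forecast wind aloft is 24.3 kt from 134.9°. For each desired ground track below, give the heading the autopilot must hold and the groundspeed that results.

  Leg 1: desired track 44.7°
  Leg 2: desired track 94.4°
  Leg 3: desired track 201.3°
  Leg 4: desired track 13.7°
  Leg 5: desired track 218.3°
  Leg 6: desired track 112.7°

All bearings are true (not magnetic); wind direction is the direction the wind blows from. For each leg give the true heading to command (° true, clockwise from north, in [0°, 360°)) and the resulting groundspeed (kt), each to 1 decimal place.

Leg 1: heading=52.4°, groundspeed=180.1 kt
Leg 2: heading=99.4°, groundspeed=162.4 kt
Leg 3: heading=194.3°, groundspeed=170.5 kt
Leg 4: heading=20.3°, groundspeed=193.0 kt
Leg 5: heading=210.7°, groundspeed=177.2 kt
Leg 6: heading=115.6°, groundspeed=158.9 kt

Leg 1: desired track 44.7°; wind correction +7.7° → command heading 52.4°, groundspeed 180.1 kt
Leg 2: desired track 94.4°; wind correction +5.0° → command heading 99.4°, groundspeed 162.4 kt
Leg 3: desired track 201.3°; wind correction -7.0° → command heading 194.3°, groundspeed 170.5 kt
Leg 4: desired track 13.7°; wind correction +6.6° → command heading 20.3°, groundspeed 193.0 kt
Leg 5: desired track 218.3°; wind correction -7.6° → command heading 210.7°, groundspeed 177.2 kt
Leg 6: desired track 112.7°; wind correction +2.9° → command heading 115.6°, groundspeed 158.9 kt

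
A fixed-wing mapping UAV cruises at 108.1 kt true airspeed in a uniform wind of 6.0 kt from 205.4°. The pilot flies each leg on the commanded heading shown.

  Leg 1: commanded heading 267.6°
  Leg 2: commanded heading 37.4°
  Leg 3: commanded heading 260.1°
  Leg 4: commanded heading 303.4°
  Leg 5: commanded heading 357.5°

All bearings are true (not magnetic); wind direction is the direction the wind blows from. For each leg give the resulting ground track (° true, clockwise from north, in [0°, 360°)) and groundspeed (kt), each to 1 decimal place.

Leg 1: track=270.5°, groundspeed=105.4 kt
Leg 2: track=36.8°, groundspeed=114.0 kt
Leg 3: track=262.8°, groundspeed=104.7 kt
Leg 4: track=306.5°, groundspeed=109.1 kt
Leg 5: track=358.9°, groundspeed=113.4 kt

Leg 1: heading 267.6°; drift +2.9° → track 270.5°, groundspeed 105.4 kt
Leg 2: heading 37.4°; drift -0.6° → track 36.8°, groundspeed 114.0 kt
Leg 3: heading 260.1°; drift +2.7° → track 262.8°, groundspeed 104.7 kt
Leg 4: heading 303.4°; drift +3.1° → track 306.5°, groundspeed 109.1 kt
Leg 5: heading 357.5°; drift +1.4° → track 358.9°, groundspeed 113.4 kt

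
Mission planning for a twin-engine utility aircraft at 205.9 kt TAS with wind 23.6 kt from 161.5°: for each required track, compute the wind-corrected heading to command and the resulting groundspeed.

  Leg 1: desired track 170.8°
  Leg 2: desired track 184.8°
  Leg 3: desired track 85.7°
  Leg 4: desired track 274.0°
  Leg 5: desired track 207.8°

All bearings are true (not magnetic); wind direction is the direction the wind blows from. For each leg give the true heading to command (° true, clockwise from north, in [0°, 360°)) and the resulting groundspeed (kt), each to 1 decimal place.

Leg 1: heading=169.7°, groundspeed=182.6 kt
Leg 2: heading=182.2°, groundspeed=184.0 kt
Leg 3: heading=92.1°, groundspeed=198.8 kt
Leg 4: heading=267.9°, groundspeed=213.8 kt
Leg 5: heading=203.0°, groundspeed=188.9 kt

Leg 1: desired track 170.8°; wind correction -1.1° → command heading 169.7°, groundspeed 182.6 kt
Leg 2: desired track 184.8°; wind correction -2.6° → command heading 182.2°, groundspeed 184.0 kt
Leg 3: desired track 85.7°; wind correction +6.4° → command heading 92.1°, groundspeed 198.8 kt
Leg 4: desired track 274.0°; wind correction -6.1° → command heading 267.9°, groundspeed 213.8 kt
Leg 5: desired track 207.8°; wind correction -4.8° → command heading 203.0°, groundspeed 188.9 kt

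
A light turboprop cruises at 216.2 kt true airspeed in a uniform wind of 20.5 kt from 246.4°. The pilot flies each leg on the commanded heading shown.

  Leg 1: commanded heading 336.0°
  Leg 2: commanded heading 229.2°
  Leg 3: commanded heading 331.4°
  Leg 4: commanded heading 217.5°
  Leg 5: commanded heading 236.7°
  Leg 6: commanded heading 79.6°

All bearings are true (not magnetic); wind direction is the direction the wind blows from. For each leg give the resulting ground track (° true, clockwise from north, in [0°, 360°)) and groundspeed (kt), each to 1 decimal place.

Leg 1: track=341.4°, groundspeed=217.0 kt
Leg 2: track=227.4°, groundspeed=196.7 kt
Leg 3: track=336.8°, groundspeed=215.4 kt
Leg 4: track=214.6°, groundspeed=198.5 kt
Leg 5: track=235.7°, groundspeed=196.0 kt
Leg 6: track=78.5°, groundspeed=236.2 kt

Leg 1: heading 336.0°; drift +5.4° → track 341.4°, groundspeed 217.0 kt
Leg 2: heading 229.2°; drift -1.8° → track 227.4°, groundspeed 196.7 kt
Leg 3: heading 331.4°; drift +5.4° → track 336.8°, groundspeed 215.4 kt
Leg 4: heading 217.5°; drift -2.9° → track 214.6°, groundspeed 198.5 kt
Leg 5: heading 236.7°; drift -1.0° → track 235.7°, groundspeed 196.0 kt
Leg 6: heading 79.6°; drift -1.1° → track 78.5°, groundspeed 236.2 kt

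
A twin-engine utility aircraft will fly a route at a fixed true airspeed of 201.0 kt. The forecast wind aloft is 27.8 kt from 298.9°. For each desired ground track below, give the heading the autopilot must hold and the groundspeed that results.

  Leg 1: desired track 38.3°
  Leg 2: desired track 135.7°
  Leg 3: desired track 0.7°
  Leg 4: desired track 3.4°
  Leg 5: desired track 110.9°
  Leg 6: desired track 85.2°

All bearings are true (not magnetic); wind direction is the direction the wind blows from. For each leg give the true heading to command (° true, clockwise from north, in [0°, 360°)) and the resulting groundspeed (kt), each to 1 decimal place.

Leg 1: desired track 38.3°; wind correction -7.8° → command heading 30.5°, groundspeed 203.7 kt
Leg 2: desired track 135.7°; wind correction +2.3° → command heading 138.0°, groundspeed 227.5 kt
Leg 3: desired track 0.7°; wind correction -7.0° → command heading 353.7°, groundspeed 186.4 kt
Leg 4: desired track 3.4°; wind correction -7.2° → command heading 356.2°, groundspeed 187.5 kt
Leg 5: desired track 110.9°; wind correction -1.1° → command heading 109.8°, groundspeed 228.5 kt
Leg 6: desired track 85.2°; wind correction -4.4° → command heading 80.8°, groundspeed 223.5 kt

Leg 1: heading=30.5°, groundspeed=203.7 kt
Leg 2: heading=138.0°, groundspeed=227.5 kt
Leg 3: heading=353.7°, groundspeed=186.4 kt
Leg 4: heading=356.2°, groundspeed=187.5 kt
Leg 5: heading=109.8°, groundspeed=228.5 kt
Leg 6: heading=80.8°, groundspeed=223.5 kt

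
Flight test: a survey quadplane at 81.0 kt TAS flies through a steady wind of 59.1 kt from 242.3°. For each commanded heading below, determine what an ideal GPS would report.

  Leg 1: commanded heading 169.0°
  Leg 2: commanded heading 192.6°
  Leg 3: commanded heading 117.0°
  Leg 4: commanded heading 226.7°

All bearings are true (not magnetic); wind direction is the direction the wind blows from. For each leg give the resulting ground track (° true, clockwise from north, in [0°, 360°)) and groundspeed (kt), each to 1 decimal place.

Leg 1: heading 169.0°; drift -41.5° → track 127.5°, groundspeed 85.5 kt
Leg 2: heading 192.6°; drift -46.5° → track 146.1°, groundspeed 62.1 kt
Leg 3: heading 117.0°; drift -22.7° → track 94.3°, groundspeed 124.8 kt
Leg 4: heading 226.7°; drift -33.4° → track 193.3°, groundspeed 28.8 kt

Leg 1: track=127.5°, groundspeed=85.5 kt
Leg 2: track=146.1°, groundspeed=62.1 kt
Leg 3: track=94.3°, groundspeed=124.8 kt
Leg 4: track=193.3°, groundspeed=28.8 kt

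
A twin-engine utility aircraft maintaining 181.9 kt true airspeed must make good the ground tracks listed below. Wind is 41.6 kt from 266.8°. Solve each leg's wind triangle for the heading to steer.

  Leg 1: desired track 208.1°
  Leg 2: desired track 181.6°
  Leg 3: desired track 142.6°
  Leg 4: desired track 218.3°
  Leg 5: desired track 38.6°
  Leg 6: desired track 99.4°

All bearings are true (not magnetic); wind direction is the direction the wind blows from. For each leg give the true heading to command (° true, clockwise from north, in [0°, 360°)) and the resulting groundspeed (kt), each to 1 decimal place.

Leg 1: desired track 208.1°; wind correction +11.3° → command heading 219.4°, groundspeed 156.8 kt
Leg 2: desired track 181.6°; wind correction +13.2° → command heading 194.8°, groundspeed 173.6 kt
Leg 3: desired track 142.6°; wind correction +10.9° → command heading 153.5°, groundspeed 202.0 kt
Leg 4: desired track 218.3°; wind correction +9.9° → command heading 228.2°, groundspeed 151.6 kt
Leg 5: desired track 38.6°; wind correction -9.8° → command heading 28.8°, groundspeed 207.0 kt
Leg 6: desired track 99.4°; wind correction +2.9° → command heading 102.3°, groundspeed 222.3 kt

Leg 1: heading=219.4°, groundspeed=156.8 kt
Leg 2: heading=194.8°, groundspeed=173.6 kt
Leg 3: heading=153.5°, groundspeed=202.0 kt
Leg 4: heading=228.2°, groundspeed=151.6 kt
Leg 5: heading=28.8°, groundspeed=207.0 kt
Leg 6: heading=102.3°, groundspeed=222.3 kt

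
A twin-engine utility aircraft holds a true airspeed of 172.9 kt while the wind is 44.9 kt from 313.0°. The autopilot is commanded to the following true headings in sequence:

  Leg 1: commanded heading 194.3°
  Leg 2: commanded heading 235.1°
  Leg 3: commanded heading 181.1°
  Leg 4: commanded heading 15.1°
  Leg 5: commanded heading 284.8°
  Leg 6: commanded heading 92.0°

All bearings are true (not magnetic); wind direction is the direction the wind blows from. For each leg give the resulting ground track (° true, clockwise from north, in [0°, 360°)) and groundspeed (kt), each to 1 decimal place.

Leg 1: track=182.9°, groundspeed=198.4 kt
Leg 2: track=220.1°, groundspeed=169.3 kt
Leg 3: track=171.7°, groundspeed=205.6 kt
Leg 4: track=29.7°, groundspeed=157.0 kt
Leg 5: track=275.8°, groundspeed=135.0 kt
Leg 6: track=100.1°, groundspeed=208.9 kt

Leg 1: heading 194.3°; drift -11.4° → track 182.9°, groundspeed 198.4 kt
Leg 2: heading 235.1°; drift -15.0° → track 220.1°, groundspeed 169.3 kt
Leg 3: heading 181.1°; drift -9.4° → track 171.7°, groundspeed 205.6 kt
Leg 4: heading 15.1°; drift +14.6° → track 29.7°, groundspeed 157.0 kt
Leg 5: heading 284.8°; drift -9.0° → track 275.8°, groundspeed 135.0 kt
Leg 6: heading 92.0°; drift +8.1° → track 100.1°, groundspeed 208.9 kt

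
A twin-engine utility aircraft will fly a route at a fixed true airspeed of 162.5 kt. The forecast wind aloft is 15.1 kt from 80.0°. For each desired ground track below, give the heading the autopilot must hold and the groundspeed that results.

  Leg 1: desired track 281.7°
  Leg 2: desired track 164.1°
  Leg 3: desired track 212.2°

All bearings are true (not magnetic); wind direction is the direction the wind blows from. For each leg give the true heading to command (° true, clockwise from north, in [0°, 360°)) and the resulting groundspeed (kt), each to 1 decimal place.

Leg 1: heading=283.7°, groundspeed=176.4 kt
Leg 2: heading=158.8°, groundspeed=160.3 kt
Leg 3: heading=208.3°, groundspeed=172.3 kt

Leg 1: desired track 281.7°; wind correction +2.0° → command heading 283.7°, groundspeed 176.4 kt
Leg 2: desired track 164.1°; wind correction -5.3° → command heading 158.8°, groundspeed 160.3 kt
Leg 3: desired track 212.2°; wind correction -3.9° → command heading 208.3°, groundspeed 172.3 kt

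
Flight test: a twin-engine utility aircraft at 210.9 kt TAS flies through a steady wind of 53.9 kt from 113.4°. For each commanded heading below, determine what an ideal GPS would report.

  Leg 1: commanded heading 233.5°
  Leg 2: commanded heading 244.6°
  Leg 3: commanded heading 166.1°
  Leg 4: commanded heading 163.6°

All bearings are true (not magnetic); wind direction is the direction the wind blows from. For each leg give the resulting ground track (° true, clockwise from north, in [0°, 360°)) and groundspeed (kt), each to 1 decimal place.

Leg 1: track=244.6°, groundspeed=242.5 kt
Leg 2: track=253.9°, groundspeed=249.7 kt
Leg 3: track=179.6°, groundspeed=183.3 kt
Leg 4: track=176.8°, groundspeed=181.2 kt

Leg 1: heading 233.5°; drift +11.1° → track 244.6°, groundspeed 242.5 kt
Leg 2: heading 244.6°; drift +9.3° → track 253.9°, groundspeed 249.7 kt
Leg 3: heading 166.1°; drift +13.5° → track 179.6°, groundspeed 183.3 kt
Leg 4: heading 163.6°; drift +13.2° → track 176.8°, groundspeed 181.2 kt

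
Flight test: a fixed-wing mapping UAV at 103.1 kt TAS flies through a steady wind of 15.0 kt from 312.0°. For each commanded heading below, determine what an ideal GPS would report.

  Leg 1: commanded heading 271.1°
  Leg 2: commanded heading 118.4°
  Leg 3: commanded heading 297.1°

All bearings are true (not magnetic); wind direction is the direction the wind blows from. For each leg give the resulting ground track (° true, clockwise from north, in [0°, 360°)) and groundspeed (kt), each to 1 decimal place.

Leg 1: heading 271.1°; drift -6.1° → track 265.0°, groundspeed 92.3 kt
Leg 2: heading 118.4°; drift +1.7° → track 120.1°, groundspeed 117.7 kt
Leg 3: heading 297.1°; drift -2.5° → track 294.6°, groundspeed 88.7 kt

Leg 1: track=265.0°, groundspeed=92.3 kt
Leg 2: track=120.1°, groundspeed=117.7 kt
Leg 3: track=294.6°, groundspeed=88.7 kt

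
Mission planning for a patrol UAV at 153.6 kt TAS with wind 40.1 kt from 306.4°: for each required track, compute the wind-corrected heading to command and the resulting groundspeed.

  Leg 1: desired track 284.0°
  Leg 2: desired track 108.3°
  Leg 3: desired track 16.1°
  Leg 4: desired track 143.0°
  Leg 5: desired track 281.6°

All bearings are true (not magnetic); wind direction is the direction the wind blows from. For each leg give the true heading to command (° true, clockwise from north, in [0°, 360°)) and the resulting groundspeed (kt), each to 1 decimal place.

Leg 1: heading=289.7°, groundspeed=115.8 kt
Leg 2: heading=103.6°, groundspeed=191.2 kt
Leg 3: heading=1.9°, groundspeed=135.0 kt
Leg 4: heading=147.3°, groundspeed=191.6 kt
Leg 5: heading=287.9°, groundspeed=116.3 kt

Leg 1: desired track 284.0°; wind correction +5.7° → command heading 289.7°, groundspeed 115.8 kt
Leg 2: desired track 108.3°; wind correction -4.7° → command heading 103.6°, groundspeed 191.2 kt
Leg 3: desired track 16.1°; wind correction -14.2° → command heading 1.9°, groundspeed 135.0 kt
Leg 4: desired track 143.0°; wind correction +4.3° → command heading 147.3°, groundspeed 191.6 kt
Leg 5: desired track 281.6°; wind correction +6.3° → command heading 287.9°, groundspeed 116.3 kt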